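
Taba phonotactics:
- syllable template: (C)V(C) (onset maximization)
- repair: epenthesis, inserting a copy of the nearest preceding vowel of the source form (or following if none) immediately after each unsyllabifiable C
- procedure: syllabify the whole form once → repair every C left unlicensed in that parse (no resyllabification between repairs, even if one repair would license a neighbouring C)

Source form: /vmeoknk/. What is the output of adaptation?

vemeoknoko

Under (C)V(C), the unsyllabifiable consonants are /v/, /n/, /k/ (at most one coda consonant is licensed; onsets are limited to one consonant).
Each unlicensed consonant becomes the onset of a new syllable: /v/ → /ve/, /n/ → /no/, /k/ → /ko/.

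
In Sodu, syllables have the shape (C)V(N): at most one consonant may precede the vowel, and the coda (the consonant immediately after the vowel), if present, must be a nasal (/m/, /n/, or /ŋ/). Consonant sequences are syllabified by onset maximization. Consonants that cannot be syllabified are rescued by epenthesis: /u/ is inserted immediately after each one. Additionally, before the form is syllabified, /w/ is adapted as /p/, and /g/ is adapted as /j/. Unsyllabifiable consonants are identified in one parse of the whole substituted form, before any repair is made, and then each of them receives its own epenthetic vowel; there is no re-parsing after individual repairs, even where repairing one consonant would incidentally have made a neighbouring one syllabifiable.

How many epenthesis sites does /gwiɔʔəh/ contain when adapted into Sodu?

After substitution the input is /jpiɔʔəh/.
The unsyllabifiable consonants are /j/, /h/; each receives one epenthetic vowel.

2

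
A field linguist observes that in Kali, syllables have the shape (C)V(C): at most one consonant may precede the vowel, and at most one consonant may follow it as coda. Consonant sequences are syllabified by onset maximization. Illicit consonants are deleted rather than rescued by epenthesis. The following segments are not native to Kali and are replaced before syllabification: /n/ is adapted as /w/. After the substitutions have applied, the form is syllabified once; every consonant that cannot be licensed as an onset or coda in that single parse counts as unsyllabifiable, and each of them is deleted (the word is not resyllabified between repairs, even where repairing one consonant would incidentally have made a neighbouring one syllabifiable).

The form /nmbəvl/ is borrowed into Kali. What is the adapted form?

Substitution: /n/ → /w/, giving /wmbəvl/.
The consonants /w/, /m/, /l/ cannot be parsed into a legal (C)V(C) syllable (at most one coda consonant is licensed; onsets are limited to one consonant).
Deleting the stranded consonants removes /w/, /m/, /l/.

bəv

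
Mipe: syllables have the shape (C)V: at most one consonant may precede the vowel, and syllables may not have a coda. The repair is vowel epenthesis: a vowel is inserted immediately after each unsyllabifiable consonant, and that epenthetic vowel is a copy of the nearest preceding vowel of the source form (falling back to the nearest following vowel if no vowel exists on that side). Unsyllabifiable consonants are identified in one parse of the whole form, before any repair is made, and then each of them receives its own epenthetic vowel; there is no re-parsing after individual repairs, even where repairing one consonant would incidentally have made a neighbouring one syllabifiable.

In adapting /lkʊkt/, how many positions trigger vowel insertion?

3

The unsyllabifiable consonants are /l/, /k/, /t/; each receives one epenthetic vowel.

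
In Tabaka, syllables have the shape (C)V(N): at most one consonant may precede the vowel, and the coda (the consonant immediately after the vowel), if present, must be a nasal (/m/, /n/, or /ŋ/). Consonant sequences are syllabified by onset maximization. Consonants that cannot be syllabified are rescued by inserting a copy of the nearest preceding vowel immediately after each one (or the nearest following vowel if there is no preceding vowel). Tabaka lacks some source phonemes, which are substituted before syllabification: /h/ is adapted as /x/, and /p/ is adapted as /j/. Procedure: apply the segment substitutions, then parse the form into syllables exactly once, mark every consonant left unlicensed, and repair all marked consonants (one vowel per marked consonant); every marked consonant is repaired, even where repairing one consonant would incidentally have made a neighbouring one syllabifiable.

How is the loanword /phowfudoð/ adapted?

joxowofudoðo

Substitution: /p/ → /j/, /h/ → /x/, giving /jxowfudoð/.
Syllabifying with onset maximization leaves /j/, /w/, /ð/ stranded (only a nasal (/m/, /n/, or /ŋ/) is licensed in coda position; onsets are limited to one consonant).
Each unlicensed consonant becomes the onset of a new syllable: /j/ → /jo/, /w/ → /wo/, /ð/ → /ðo/.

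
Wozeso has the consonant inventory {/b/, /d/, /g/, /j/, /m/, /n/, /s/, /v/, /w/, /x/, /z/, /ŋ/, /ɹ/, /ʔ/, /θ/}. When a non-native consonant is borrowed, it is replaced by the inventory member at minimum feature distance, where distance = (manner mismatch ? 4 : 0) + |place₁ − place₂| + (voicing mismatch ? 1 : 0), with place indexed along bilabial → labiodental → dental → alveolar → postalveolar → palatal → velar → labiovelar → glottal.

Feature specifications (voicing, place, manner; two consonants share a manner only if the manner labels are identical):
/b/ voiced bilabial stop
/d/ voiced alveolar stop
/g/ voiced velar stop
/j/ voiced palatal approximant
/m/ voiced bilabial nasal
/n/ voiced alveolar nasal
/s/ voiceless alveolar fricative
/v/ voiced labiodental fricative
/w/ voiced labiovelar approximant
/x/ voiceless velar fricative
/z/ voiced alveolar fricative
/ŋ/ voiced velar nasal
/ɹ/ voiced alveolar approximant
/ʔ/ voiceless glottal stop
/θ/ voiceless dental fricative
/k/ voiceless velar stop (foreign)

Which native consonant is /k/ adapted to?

g

/g/ is closest: same manner (stop), place distance 0 (velar→velar), voicing differs (+1); total 1. Next closest is /ʔ/ at distance 2.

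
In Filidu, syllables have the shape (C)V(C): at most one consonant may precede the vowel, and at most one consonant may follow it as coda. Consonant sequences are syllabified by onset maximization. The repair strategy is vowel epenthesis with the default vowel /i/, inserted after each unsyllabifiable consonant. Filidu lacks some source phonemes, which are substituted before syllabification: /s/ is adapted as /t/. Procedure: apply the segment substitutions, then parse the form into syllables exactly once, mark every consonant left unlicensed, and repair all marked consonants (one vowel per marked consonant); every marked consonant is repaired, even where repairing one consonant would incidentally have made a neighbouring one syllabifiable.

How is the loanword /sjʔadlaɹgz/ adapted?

tijiʔadlaɹgizi

Substitution: /s/ → /t/, giving /tjʔadlaɹgz/.
The consonants /t/, /j/, /g/, /z/ cannot be parsed into a legal (C)V(C) syllable (at most one coda consonant is licensed; onsets are limited to one consonant).
Inserting the epenthetic vowel yields /t/ → /ti/, /j/ → /ji/, /g/ → /gi/, /z/ → /zi/.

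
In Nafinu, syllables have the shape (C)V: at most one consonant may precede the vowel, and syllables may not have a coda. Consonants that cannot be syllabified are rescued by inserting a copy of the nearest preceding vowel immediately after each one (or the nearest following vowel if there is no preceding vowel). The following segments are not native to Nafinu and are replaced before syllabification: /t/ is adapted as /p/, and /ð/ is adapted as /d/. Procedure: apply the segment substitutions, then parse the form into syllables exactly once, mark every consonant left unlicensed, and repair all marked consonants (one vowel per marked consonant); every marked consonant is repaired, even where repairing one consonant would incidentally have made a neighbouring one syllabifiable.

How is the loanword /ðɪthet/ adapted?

dɪpɪhepe

Substitution: /ð/ → /d/, /t/ → /p/, giving /dɪphep/.
Under (C)V, the unsyllabifiable consonants are /p/, /p/ (no codas are permitted; onsets are limited to one consonant).
Inserting the epenthetic vowel yields /p/ → /pɪ/, /p/ → /pe/.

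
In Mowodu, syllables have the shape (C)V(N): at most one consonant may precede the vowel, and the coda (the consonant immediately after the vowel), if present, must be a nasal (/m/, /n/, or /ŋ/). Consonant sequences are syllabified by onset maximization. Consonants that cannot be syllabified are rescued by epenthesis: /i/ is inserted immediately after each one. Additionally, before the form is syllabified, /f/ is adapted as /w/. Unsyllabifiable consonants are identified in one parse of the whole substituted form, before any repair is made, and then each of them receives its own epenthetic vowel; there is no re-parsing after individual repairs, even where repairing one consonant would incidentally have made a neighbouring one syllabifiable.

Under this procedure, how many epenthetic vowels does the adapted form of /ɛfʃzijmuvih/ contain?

4

After substitution the input is /ɛwʃzijmuvih/.
The unsyllabifiable consonants are /w/, /ʃ/, /j/, /h/; each receives one epenthetic vowel.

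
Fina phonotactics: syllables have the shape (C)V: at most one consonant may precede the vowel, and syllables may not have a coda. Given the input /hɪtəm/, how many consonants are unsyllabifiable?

Under (C)V, the unsyllabifiable consonants are /m/ (no codas are permitted; onsets are limited to one consonant).

1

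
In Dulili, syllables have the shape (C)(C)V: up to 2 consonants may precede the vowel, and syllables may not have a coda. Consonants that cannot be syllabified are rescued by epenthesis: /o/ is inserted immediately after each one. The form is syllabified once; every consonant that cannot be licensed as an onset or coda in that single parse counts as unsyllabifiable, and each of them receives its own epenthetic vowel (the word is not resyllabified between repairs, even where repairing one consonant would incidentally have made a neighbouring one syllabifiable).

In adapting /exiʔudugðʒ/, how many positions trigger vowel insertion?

3

The unsyllabifiable consonants are /g/, /ð/, /ʒ/; each receives one epenthetic vowel.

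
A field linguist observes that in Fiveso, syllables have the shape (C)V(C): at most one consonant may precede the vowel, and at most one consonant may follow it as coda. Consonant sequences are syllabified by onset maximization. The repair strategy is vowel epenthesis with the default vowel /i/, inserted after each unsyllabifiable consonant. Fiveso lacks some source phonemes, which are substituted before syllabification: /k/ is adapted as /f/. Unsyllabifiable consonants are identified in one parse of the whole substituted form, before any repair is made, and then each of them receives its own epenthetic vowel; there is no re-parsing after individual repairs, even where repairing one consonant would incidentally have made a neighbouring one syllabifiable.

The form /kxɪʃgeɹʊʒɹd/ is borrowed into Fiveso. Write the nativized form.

Substitution: /k/ → /f/, giving /fxɪʃgeɹʊʒɹd/.
The consonants /f/, /ɹ/, /d/ cannot be parsed into a legal (C)V(C) syllable (at most one coda consonant is licensed; onsets are limited to one consonant).
Each unlicensed consonant becomes the onset of a new syllable: /f/ → /fi/, /ɹ/ → /ɹi/, /d/ → /di/.

fixɪʃgeɹʊʒɹidi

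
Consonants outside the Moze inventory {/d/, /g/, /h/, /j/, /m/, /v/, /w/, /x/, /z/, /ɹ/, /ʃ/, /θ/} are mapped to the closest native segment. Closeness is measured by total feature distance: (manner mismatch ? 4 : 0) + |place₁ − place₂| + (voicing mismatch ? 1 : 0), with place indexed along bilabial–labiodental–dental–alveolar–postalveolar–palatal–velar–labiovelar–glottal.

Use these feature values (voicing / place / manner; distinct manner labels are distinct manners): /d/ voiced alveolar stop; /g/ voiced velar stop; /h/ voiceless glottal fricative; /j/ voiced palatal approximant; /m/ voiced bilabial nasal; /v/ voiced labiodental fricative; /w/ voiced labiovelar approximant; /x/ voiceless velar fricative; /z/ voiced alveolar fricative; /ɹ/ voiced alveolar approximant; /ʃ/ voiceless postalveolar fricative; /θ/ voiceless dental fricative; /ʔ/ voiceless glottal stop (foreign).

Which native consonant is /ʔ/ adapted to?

g

/g/ is closest: same manner (stop), place distance 2 (glottal→velar), voicing differs (+1); total 3. Next closest is /h/ at distance 4.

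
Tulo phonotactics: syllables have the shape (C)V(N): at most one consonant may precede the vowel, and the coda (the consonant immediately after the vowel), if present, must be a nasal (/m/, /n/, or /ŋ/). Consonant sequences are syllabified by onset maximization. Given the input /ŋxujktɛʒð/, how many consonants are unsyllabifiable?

The consonants /ŋ/, /j/, /k/, /ʒ/, /ð/ cannot be parsed into a legal (C)V(N) syllable (only a nasal (/m/, /n/, or /ŋ/) is licensed in coda position; onsets are limited to one consonant).

5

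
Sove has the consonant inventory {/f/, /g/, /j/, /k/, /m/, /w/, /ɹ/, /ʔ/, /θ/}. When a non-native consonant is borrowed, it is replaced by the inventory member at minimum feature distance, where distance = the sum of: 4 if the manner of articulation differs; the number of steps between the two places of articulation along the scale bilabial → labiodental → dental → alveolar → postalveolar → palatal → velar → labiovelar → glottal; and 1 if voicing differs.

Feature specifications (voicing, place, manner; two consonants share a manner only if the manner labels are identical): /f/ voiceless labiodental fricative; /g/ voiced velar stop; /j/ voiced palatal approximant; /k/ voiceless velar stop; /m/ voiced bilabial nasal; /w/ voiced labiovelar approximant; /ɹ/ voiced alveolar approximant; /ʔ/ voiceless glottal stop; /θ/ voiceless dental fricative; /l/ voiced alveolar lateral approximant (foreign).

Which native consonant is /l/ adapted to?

/ɹ/ is closest: manner differs (lateral approximant→approximant, +4), place distance 0 (alveolar→alveolar), same voicing; total 4. Next closest is /j/ at distance 6.

ɹ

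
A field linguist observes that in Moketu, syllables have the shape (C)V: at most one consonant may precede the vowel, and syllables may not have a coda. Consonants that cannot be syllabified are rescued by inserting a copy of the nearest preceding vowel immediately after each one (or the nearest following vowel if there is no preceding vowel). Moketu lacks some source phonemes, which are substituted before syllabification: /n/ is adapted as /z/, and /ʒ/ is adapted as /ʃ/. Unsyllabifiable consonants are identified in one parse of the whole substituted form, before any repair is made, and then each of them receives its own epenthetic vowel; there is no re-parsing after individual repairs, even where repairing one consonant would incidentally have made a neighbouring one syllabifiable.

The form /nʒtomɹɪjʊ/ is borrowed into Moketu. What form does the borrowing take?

Substitution: /n/ → /z/, /ʒ/ → /ʃ/, giving /zʃtomɹɪjʊ/.
The consonants /z/, /ʃ/, /m/ cannot be parsed into a legal (C)V syllable (no codas are permitted; onsets are limited to one consonant).
Each unlicensed consonant becomes the onset of a new syllable: /z/ → /zo/, /ʃ/ → /ʃo/, /m/ → /mo/.

zoʃotomoɹɪjʊ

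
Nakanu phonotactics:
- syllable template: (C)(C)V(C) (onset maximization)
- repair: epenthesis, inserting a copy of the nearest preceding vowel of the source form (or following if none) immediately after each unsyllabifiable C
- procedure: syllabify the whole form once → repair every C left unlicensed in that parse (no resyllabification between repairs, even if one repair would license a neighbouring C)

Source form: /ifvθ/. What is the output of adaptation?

Syllabifying with onset maximization leaves /v/, /θ/ stranded (at most one coda consonant is licensed; onsets may contain at most 2 consonants).
Each unlicensed consonant becomes the onset of a new syllable: /v/ → /vi/, /θ/ → /θi/.

ifviθi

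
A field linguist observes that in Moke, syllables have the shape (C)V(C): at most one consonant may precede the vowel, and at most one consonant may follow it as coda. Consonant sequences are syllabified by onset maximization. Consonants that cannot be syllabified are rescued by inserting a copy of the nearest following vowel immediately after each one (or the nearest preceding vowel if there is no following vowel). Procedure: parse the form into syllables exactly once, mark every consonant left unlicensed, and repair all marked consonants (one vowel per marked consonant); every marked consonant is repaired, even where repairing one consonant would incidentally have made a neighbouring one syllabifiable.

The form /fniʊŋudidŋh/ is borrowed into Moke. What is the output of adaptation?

finiʊŋudidŋihi

Under (C)V(C), the unsyllabifiable consonants are /f/, /ŋ/, /h/ (at most one coda consonant is licensed; onsets are limited to one consonant).
Inserting the epenthetic vowel yields /f/ → /fi/, /ŋ/ → /ŋi/, /h/ → /hi/.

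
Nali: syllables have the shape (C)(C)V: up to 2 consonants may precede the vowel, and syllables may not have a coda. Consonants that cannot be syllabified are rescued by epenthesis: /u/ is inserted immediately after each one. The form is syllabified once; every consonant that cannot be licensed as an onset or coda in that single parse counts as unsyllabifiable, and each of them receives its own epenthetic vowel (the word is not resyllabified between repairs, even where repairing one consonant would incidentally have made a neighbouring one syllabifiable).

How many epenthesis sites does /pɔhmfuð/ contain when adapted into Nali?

The unsyllabifiable consonants are /h/, /ð/; each receives one epenthetic vowel.

2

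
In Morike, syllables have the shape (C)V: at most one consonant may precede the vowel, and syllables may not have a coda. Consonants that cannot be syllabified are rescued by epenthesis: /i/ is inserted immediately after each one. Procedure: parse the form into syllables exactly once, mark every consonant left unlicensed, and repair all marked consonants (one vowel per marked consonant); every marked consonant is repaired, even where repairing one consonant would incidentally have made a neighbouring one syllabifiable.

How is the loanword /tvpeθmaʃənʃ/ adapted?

Syllabifying with onset maximization leaves /t/, /v/, /θ/, /n/, /ʃ/ stranded (no codas are permitted; onsets are limited to one consonant).
Inserting the epenthetic vowel yields /t/ → /ti/, /v/ → /vi/, /θ/ → /θi/, /n/ → /ni/, /ʃ/ → /ʃi/.

tivipeθimaʃəniʃi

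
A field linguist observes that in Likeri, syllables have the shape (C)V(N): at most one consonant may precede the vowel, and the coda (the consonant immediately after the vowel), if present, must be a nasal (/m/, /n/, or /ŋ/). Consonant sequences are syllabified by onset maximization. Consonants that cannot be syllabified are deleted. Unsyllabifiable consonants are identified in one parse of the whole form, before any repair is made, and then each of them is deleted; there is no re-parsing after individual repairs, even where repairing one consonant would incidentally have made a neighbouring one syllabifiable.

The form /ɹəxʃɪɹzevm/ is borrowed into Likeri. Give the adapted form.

The consonants /x/, /ɹ/, /v/, /m/ cannot be parsed into a legal (C)V(N) syllable (only a nasal (/m/, /n/, or /ŋ/) is licensed in coda position; onsets are limited to one consonant).
Each unlicensed consonant is deleted: /x/, /ɹ/, /v/, /m/.

ɹəʃɪze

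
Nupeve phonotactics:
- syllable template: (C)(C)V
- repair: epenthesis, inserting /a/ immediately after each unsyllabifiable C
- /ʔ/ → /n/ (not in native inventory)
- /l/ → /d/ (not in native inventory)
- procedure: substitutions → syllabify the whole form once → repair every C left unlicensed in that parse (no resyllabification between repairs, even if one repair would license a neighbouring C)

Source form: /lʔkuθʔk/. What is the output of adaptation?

Substitution: /l/ → /d/, /ʔ/ → /n/, giving /dnkuθnk/.
The consonants /d/, /θ/, /n/, /k/ cannot be parsed into a legal (C)(C)V syllable (no codas are permitted; onsets may contain at most 2 consonants).
Inserting the epenthetic vowel yields /d/ → /da/, /θ/ → /θa/, /n/ → /na/, /k/ → /ka/.

dankuθanaka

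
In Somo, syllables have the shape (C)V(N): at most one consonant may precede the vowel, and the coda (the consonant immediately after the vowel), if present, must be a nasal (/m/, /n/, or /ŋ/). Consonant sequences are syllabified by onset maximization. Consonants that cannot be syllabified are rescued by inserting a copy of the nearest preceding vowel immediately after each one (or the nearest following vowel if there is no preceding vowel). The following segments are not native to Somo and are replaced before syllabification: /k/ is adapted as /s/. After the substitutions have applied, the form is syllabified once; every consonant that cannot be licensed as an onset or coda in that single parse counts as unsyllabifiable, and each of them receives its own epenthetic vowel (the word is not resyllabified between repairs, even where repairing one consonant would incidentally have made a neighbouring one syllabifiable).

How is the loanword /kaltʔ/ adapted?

Substitution: /k/ → /s/, giving /saltʔ/.
The consonants /l/, /t/, /ʔ/ cannot be parsed into a legal (C)V(N) syllable (only a nasal (/m/, /n/, or /ŋ/) is licensed in coda position; onsets are limited to one consonant).
Epenthesis after each stranded consonant: /l/ → /la/, /t/ → /ta/, /ʔ/ → /ʔa/.

salataʔa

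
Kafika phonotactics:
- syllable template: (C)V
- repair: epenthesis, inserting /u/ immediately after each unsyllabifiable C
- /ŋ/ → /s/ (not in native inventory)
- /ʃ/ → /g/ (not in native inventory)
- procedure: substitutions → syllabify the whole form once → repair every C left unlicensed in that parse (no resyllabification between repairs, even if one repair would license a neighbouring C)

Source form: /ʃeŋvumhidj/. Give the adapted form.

Substitution: /ʃ/ → /g/, /ŋ/ → /s/, giving /gesvumhidj/.
Syllabifying with onset maximization leaves /s/, /m/, /d/, /j/ stranded (no codas are permitted; onsets are limited to one consonant).
Inserting the epenthetic vowel yields /s/ → /su/, /m/ → /mu/, /d/ → /du/, /j/ → /ju/.

gesuvumuhiduju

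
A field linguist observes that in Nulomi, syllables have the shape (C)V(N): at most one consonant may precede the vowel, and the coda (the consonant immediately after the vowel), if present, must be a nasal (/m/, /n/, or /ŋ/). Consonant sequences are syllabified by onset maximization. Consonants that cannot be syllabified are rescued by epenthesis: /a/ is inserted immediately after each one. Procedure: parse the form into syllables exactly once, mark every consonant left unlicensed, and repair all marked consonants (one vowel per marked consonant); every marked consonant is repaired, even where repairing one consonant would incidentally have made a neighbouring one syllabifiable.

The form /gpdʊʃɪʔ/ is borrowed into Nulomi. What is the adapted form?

The consonants /g/, /p/, /ʔ/ cannot be parsed into a legal (C)V(N) syllable (only a nasal (/m/, /n/, or /ŋ/) is licensed in coda position; onsets are limited to one consonant).
Each unlicensed consonant becomes the onset of a new syllable: /g/ → /ga/, /p/ → /pa/, /ʔ/ → /ʔa/.

gapadʊʃɪʔa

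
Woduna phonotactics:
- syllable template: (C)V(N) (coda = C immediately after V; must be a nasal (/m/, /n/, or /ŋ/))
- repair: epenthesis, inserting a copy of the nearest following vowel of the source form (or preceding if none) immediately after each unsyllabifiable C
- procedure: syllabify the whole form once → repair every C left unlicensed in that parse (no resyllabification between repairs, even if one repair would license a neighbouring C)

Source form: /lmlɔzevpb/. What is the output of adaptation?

lɔmɔlɔzevepebe

The consonants /l/, /m/, /v/, /p/, /b/ cannot be parsed into a legal (C)V(N) syllable (only a nasal (/m/, /n/, or /ŋ/) is licensed in coda position; onsets are limited to one consonant).
Epenthesis after each stranded consonant: /l/ → /lɔ/, /m/ → /mɔ/, /v/ → /ve/, /p/ → /pe/, /b/ → /be/.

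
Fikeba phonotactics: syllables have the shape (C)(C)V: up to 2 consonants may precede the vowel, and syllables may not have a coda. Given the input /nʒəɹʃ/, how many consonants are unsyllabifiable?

2

The consonants /ɹ/, /ʃ/ cannot be parsed into a legal (C)(C)V syllable (no codas are permitted; onsets may contain at most 2 consonants).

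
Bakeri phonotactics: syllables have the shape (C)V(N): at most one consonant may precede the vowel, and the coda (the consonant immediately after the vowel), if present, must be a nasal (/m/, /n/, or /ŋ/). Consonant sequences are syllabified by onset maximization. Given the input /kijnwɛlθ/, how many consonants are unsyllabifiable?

4

Syllabifying with onset maximization leaves /j/, /n/, /l/, /θ/ stranded (only a nasal (/m/, /n/, or /ŋ/) is licensed in coda position; onsets are limited to one consonant).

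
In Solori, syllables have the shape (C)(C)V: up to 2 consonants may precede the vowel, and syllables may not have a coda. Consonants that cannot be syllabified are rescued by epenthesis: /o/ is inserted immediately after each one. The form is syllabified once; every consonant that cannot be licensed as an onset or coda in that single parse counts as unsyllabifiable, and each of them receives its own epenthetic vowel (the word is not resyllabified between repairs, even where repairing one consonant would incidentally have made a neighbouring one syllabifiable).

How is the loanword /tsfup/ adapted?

tosfupo

Under (C)(C)V, the unsyllabifiable consonants are /t/, /p/ (no codas are permitted; onsets may contain at most 2 consonants).
Epenthesis after each stranded consonant: /t/ → /to/, /p/ → /po/.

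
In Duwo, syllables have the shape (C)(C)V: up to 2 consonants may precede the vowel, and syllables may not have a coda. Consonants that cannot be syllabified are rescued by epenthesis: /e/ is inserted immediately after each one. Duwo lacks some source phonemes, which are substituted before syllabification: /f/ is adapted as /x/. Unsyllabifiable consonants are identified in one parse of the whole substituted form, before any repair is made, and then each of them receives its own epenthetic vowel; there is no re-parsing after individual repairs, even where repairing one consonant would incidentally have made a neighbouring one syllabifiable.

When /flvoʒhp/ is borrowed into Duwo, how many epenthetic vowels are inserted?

After substitution the input is /xlvoʒhp/.
The unsyllabifiable consonants are /x/, /ʒ/, /h/, /p/; each receives one epenthetic vowel.

4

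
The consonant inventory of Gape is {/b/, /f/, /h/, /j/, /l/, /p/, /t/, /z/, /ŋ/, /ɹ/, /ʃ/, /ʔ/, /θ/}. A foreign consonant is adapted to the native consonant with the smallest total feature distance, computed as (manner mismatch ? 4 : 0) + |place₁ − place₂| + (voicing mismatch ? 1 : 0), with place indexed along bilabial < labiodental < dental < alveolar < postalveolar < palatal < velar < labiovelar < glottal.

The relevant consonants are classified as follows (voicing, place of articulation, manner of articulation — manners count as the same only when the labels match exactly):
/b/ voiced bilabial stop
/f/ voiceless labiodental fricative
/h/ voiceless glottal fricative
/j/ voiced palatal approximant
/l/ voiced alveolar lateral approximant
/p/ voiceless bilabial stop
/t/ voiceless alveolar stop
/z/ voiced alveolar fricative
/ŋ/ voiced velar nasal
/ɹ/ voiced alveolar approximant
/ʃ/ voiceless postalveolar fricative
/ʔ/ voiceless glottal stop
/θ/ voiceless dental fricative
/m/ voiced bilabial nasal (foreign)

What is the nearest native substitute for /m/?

/b/ is closest: manner differs (nasal→stop, +4), place distance 0 (bilabial→bilabial), same voicing; total 4. Next closest is /p/ at distance 5.

b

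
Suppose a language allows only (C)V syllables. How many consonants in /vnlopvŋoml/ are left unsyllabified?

Under (C)V, the unsyllabifiable consonants are /v/, /n/, /p/, /v/, /m/, /l/ (no codas are permitted; onsets are limited to one consonant).

6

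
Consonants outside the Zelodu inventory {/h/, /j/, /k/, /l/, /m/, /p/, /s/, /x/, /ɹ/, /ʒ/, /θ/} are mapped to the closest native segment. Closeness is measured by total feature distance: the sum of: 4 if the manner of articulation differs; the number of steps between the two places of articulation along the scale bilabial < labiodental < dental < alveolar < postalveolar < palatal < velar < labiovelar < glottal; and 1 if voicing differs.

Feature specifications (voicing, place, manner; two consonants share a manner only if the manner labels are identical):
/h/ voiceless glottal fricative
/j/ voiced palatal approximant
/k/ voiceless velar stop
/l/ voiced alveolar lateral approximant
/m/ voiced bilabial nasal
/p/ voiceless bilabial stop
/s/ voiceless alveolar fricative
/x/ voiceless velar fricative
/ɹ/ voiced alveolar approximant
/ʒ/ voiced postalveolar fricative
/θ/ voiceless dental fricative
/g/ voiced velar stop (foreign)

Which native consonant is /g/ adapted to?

/k/ is closest: same manner (stop), place distance 0 (velar→velar), voicing differs (+1); total 1. Next closest is /j/ at distance 5.

k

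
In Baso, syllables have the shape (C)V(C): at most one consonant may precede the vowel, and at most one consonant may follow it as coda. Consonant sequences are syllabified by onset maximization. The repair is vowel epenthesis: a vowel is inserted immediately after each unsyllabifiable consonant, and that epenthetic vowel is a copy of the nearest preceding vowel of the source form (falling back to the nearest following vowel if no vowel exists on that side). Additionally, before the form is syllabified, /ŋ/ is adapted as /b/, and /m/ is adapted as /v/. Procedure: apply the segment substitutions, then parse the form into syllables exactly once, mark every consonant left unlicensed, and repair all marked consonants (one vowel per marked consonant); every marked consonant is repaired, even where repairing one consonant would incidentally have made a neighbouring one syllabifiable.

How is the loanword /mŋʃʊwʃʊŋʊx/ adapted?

Substitution: /m/ → /v/, /ŋ/ → /b/, giving /vbʃʊwʃʊbʊx/.
Under (C)V(C), the unsyllabifiable consonants are /v/, /b/ (at most one coda consonant is licensed; onsets are limited to one consonant).
Epenthesis after each stranded consonant: /v/ → /vʊ/, /b/ → /bʊ/.

vʊbʊʃʊwʃʊbʊx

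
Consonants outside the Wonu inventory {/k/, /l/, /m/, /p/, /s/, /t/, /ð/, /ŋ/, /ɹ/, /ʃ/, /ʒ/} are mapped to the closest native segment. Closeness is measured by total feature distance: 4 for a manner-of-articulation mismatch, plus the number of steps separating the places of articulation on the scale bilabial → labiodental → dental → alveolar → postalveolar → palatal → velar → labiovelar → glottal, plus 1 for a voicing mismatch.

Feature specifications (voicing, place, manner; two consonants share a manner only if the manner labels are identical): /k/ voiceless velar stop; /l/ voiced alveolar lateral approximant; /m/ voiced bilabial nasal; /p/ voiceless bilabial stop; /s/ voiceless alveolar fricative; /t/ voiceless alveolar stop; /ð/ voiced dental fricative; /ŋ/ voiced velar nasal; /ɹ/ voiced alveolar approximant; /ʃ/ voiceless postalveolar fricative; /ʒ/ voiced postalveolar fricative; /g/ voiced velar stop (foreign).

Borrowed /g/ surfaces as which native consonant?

/k/ is closest: same manner (stop), place distance 0 (velar→velar), voicing differs (+1); total 1. Next closest is /t/ at distance 4.

k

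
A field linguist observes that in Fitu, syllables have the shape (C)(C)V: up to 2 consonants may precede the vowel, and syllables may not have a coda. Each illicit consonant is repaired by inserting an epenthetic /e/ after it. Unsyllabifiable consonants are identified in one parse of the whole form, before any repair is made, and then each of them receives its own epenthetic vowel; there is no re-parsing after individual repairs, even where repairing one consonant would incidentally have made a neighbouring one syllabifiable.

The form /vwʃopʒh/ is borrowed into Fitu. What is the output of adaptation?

The consonants /v/, /p/, /ʒ/, /h/ cannot be parsed into a legal (C)(C)V syllable (no codas are permitted; onsets may contain at most 2 consonants).
Epenthesis after each stranded consonant: /v/ → /ve/, /p/ → /pe/, /ʒ/ → /ʒe/, /h/ → /he/.

vewʃopeʒehe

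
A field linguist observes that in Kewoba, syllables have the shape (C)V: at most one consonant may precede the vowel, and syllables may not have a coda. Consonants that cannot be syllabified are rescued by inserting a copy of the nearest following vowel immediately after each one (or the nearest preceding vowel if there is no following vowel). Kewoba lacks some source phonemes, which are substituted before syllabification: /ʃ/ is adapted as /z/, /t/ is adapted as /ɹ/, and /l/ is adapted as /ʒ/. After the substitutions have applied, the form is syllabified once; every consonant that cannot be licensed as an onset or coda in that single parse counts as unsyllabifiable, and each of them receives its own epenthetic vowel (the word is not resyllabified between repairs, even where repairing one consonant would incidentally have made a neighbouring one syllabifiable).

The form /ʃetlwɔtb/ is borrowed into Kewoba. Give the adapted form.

zeɹɔʒɔwɔɹɔbɔ

Substitution: /ʃ/ → /z/, /t/ → /ɹ/, /l/ → /ʒ/, giving /zeɹʒwɔɹb/.
Under (C)V, the unsyllabifiable consonants are /ɹ/, /ʒ/, /ɹ/, /b/ (no codas are permitted; onsets are limited to one consonant).
Inserting the epenthetic vowel yields /ɹ/ → /ɹɔ/, /ʒ/ → /ʒɔ/, /ɹ/ → /ɹɔ/, /b/ → /bɔ/.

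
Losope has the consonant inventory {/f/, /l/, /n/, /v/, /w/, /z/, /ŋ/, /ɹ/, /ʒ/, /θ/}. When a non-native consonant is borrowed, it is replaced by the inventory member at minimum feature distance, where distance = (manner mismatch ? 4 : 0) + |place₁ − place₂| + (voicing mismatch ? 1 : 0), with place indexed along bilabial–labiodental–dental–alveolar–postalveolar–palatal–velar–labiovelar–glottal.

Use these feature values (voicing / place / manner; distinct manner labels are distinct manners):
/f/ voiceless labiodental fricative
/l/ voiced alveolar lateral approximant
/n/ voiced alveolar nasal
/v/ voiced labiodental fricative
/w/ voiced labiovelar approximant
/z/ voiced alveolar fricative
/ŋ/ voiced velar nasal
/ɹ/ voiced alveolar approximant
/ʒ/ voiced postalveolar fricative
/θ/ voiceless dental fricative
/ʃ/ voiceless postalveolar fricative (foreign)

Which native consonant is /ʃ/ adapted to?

/ʒ/ is closest: same manner (fricative), place distance 0 (postalveolar→postalveolar), voicing differs (+1); total 1. Next closest is /z/ at distance 2.

ʒ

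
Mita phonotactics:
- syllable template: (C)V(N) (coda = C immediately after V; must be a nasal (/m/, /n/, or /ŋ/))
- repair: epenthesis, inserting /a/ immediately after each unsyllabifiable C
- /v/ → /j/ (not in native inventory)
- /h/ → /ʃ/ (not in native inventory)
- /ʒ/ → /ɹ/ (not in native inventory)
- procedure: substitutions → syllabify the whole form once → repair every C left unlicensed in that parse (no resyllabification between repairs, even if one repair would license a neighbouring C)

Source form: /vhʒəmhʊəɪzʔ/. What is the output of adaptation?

jaʃaɹəmʃʊəɪzaʔa

Substitution: /v/ → /j/, /h/ → /ʃ/, /ʒ/ → /ɹ/, giving /jʃɹəmʃʊəɪzʔ/.
The consonants /j/, /ʃ/, /z/, /ʔ/ cannot be parsed into a legal (C)V(N) syllable (only a nasal (/m/, /n/, or /ŋ/) is licensed in coda position; onsets are limited to one consonant).
Epenthesis after each stranded consonant: /j/ → /ja/, /ʃ/ → /ʃa/, /z/ → /za/, /ʔ/ → /ʔa/.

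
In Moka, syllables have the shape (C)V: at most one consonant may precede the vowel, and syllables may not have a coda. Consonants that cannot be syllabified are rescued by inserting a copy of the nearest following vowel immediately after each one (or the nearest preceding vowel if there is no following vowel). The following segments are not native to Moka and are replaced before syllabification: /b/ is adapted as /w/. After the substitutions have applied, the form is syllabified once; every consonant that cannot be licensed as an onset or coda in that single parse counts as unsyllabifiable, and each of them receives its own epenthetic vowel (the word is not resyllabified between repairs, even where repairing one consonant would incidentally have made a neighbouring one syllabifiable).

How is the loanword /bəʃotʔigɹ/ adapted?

Substitution: /b/ → /w/, giving /wəʃotʔigɹ/.
Syllabifying with onset maximization leaves /t/, /g/, /ɹ/ stranded (no codas are permitted; onsets are limited to one consonant).
Each unlicensed consonant becomes the onset of a new syllable: /t/ → /ti/, /g/ → /gi/, /ɹ/ → /ɹi/.

wəʃotiʔigiɹi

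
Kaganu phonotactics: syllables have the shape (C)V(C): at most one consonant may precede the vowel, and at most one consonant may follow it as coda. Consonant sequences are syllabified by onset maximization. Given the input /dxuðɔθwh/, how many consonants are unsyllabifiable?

3

Under (C)V(C), the unsyllabifiable consonants are /d/, /w/, /h/ (at most one coda consonant is licensed; onsets are limited to one consonant).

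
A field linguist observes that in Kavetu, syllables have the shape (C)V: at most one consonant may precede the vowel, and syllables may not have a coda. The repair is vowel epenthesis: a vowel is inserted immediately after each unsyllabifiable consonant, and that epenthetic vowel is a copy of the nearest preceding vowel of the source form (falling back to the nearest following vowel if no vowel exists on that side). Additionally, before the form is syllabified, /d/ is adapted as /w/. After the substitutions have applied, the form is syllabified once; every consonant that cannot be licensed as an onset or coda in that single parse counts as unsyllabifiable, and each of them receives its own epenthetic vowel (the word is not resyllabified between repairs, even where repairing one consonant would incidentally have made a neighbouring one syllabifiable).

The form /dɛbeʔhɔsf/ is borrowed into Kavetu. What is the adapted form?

Substitution: /d/ → /w/, giving /wɛbeʔhɔsf/.
Syllabifying with onset maximization leaves /ʔ/, /s/, /f/ stranded (no codas are permitted; onsets are limited to one consonant).
Inserting the epenthetic vowel yields /ʔ/ → /ʔe/, /s/ → /sɔ/, /f/ → /fɔ/.

wɛbeʔehɔsɔfɔ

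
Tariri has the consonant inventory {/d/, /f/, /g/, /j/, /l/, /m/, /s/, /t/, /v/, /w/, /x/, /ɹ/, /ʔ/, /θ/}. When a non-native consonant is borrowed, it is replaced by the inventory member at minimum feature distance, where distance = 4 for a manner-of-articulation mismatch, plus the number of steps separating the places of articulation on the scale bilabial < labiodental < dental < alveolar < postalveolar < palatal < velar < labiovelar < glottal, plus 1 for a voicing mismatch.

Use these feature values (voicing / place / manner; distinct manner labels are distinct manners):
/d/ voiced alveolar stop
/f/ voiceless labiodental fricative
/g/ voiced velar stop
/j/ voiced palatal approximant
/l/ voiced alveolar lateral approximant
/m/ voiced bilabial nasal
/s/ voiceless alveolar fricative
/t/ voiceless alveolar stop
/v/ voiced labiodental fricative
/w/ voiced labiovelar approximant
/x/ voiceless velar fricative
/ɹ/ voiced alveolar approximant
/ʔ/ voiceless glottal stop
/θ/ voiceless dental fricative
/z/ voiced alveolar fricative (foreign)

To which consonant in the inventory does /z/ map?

s

/s/ is closest: same manner (fricative), place distance 0 (alveolar→alveolar), voicing differs (+1); total 1. Next closest is /v/ at distance 2.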